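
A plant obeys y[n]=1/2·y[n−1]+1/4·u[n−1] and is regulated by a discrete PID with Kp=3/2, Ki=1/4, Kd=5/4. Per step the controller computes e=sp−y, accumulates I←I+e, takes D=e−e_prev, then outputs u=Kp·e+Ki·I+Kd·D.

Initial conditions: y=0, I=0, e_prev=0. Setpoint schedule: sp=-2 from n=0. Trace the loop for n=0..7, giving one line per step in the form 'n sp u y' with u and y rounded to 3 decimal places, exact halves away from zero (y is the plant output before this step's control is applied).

(exact arithmetic carried between steps; '≈' marks a value shown rounded to 6 d.p. or computed from one; I and e_prev carry over from the previous line; the table rounds u and y to 3 d.p., halves away from zero)
n=0: y=0, sp=-2, e=sp−y=-2; I=-2, D=e−e_prev=-2; u=3/2·(-2)+1/4·(-2)+5/4·(-2)=-6; next y=1/2·0+1/4·(-6)=-1.5
n=1: y=-1.5, sp=-2, e=sp−y=-0.5; I=-2.5, D=e−e_prev=1.5; u=3/2·(-0.5)+1/4·(-2.5)+5/4·1.5=0.5; next y=1/2·(-1.5)+1/4·0.5=-0.625
n=2: y=-0.625, sp=-2, e=sp−y=-1.375; I=-3.875, D=e−e_prev=-0.875; u=3/2·(-1.375)+1/4·(-3.875)+5/4·(-0.875)=-4.125; next y=1/2·(-0.625)+1/4·(-4.125)=-1.34375
n=3: y=-1.34375, sp=-2, e=sp−y=-0.65625; I=-4.53125, D=e−e_prev=0.71875; u=3/2·(-0.65625)+1/4·(-4.53125)+5/4·0.71875=-1.21875; next y=1/2·(-1.34375)+1/4·(-1.21875)≈-0.976563
n=4: y≈-0.976563, sp=-2, e=sp−y≈-1.023438; I≈-5.554688, D=e−e_prev≈-0.367188; u=3/2·(-1.023438)+1/4·(-5.554688)+5/4·(-0.367188)≈-3.382813; next y=1/2·(-0.976563)+1/4·(-3.382813)≈-1.333984
n=5: y≈-1.333984, sp=-2, e=sp−y≈-0.666016; I≈-6.220703, D=e−e_prev≈0.357422; u=3/2·(-0.666016)+1/4·(-6.220703)+5/4·0.357422≈-2.107422; next y=1/2·(-1.333984)+1/4·(-2.107422)≈-1.193848
n=6: y≈-1.193848, sp=-2, e=sp−y≈-0.806152; I≈-7.026855, D=e−e_prev≈-0.140137; u=3/2·(-0.806152)+1/4·(-7.026855)+5/4·(-0.140137)≈-3.141113; next y=1/2·(-1.193848)+1/4·(-3.141113)≈-1.382202
n=7: y≈-1.382202, sp=-2, e=sp−y≈-0.617798; I≈-7.644653, D=e−e_prev≈0.188354; u=3/2·(-0.617798)+1/4·(-7.644653)+5/4·0.188354≈-2.602417; next y=1/2·(-1.382202)+1/4·(-2.602417)≈-1.341705

0 -2 -6.000 0.000
1 -2 0.500 -1.500
2 -2 -4.125 -0.625
3 -2 -1.219 -1.344
4 -2 -3.383 -0.977
5 -2 -2.107 -1.334
6 -2 -3.141 -1.194
7 -2 -2.602 -1.382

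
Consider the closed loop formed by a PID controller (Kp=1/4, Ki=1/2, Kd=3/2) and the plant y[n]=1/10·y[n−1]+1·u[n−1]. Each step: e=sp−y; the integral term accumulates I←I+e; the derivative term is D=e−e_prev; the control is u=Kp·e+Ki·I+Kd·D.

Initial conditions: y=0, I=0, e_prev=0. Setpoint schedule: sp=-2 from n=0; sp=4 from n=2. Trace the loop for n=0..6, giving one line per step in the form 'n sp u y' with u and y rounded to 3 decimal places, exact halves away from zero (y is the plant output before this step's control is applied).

0 -2 -4.500 0.000
1 -2 7.625 -4.500
2 4 -10.644 7.175
3 4 34.759 -9.926
4 4 -82.238 33.766
5 4 221.831 -78.862
6 4 -564.494 213.944

(exact arithmetic carried between steps; '≈' marks a value shown rounded to 6 d.p. or computed from one; I and e_prev carry over from the previous line; the table rounds u and y to 3 d.p., halves away from zero)
n=0: y=0, sp=-2, e=sp−y=-2; I=-2, D=e−e_prev=-2; u=1/4·(-2)+1/2·(-2)+3/2·(-2)=-4.5; next y=1/10·0+1·(-4.5)=-4.5
n=1: y=-4.5, sp=-2, e=sp−y=2.5; I=0.5, D=e−e_prev=4.5; u=1/4·2.5+1/2·0.5+3/2·4.5=7.625; next y=1/10·(-4.5)+1·7.625=7.175
n=2: y=7.175, sp=4, e=sp−y=-3.175; I=-2.675, D=e−e_prev=-5.675; u=1/4·(-3.175)+1/2·(-2.675)+3/2·(-5.675)=-10.64375; next y=1/10·7.175+1·(-10.64375)=-9.92625
n=3: y=-9.92625, sp=4, e=sp−y=13.92625; I=11.25125, D=e−e_prev=17.10125; u=1/4·13.92625+1/2·11.25125+3/2·17.10125≈34.759063; next y=1/10·(-9.92625)+1·34.759063≈33.766438
n=4: y≈33.766438, sp=4, e=sp−y≈-29.766438; I≈-18.515188, D=e−e_prev≈-43.692688; u=1/4·(-29.766438)+1/2·(-18.515188)+3/2·(-43.692688)≈-82.238234; next y=1/10·33.766438+1·(-82.238234)≈-78.861591
n=5: y≈-78.861591, sp=4, e=sp−y≈82.861591; I≈64.346403, D=e−e_prev≈112.628028; u=1/4·82.861591+1/2·64.346403+3/2·112.628028≈221.830641; next y=1/10·(-78.861591)+1·221.830641≈213.944482
n=6: y≈213.944482, sp=4, e=sp−y≈-209.944482; I≈-145.598079, D=e−e_prev≈-292.806073; u=1/4·(-209.944482)+1/2·(-145.598079)+3/2·(-292.806073)≈-564.494270; next y=1/10·213.944482+1·(-564.494270)≈-543.099821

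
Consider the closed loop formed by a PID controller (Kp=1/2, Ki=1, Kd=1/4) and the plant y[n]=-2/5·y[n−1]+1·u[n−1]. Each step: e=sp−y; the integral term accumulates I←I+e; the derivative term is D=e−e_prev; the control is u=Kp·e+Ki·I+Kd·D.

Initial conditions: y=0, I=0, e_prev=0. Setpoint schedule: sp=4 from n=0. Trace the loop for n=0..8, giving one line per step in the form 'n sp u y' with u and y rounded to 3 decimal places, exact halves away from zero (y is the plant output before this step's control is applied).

(exact arithmetic carried between steps; '≈' marks a value shown rounded to 6 d.p. or computed from one; I and e_prev carry over from the previous line; the table rounds u and y to 3 d.p., halves away from zero)
n=0: y=0, sp=4, e=sp−y=4; I=4, D=e−e_prev=4; u=1/2·4+1·4+1/4·4=7; next y=-2/5·0+1·7=7
n=1: y=7, sp=4, e=sp−y=-3; I=1, D=e−e_prev=-7; u=1/2·(-3)+1·1+1/4·(-7)=-2.25; next y=-2/5·7+1·(-2.25)=-5.05
n=2: y=-5.05, sp=4, e=sp−y=9.05; I=10.05, D=e−e_prev=12.05; u=1/2·9.05+1·10.05+1/4·12.05=17.5875; next y=-2/5·(-5.05)+1·17.5875=19.6075
n=3: y=19.6075, sp=4, e=sp−y=-15.6075; I=-5.5575, D=e−e_prev=-24.6575; u=1/2·(-15.6075)+1·(-5.5575)+1/4·(-24.6575)=-19.525625; next y=-2/5·19.6075+1·(-19.525625)=-27.368625
n=4: y=-27.368625, sp=4, e=sp−y=31.368625; I=25.811125, D=e−e_prev=46.976125; u=1/2·31.368625+1·25.811125+1/4·46.976125≈53.239469; next y=-2/5·(-27.368625)+1·53.239469≈64.186919
n=5: y≈64.186919, sp=4, e=sp−y≈-60.186919; I≈-34.375794, D=e−e_prev≈-91.555544; u=1/2·(-60.186919)+1·(-34.375794)+1/4·(-91.555544)≈-87.358139; next y=-2/5·64.186919+1·(-87.358139)≈-113.032907
n=6: y≈-113.032907, sp=4, e=sp−y≈117.032907; I≈82.657113, D=e−e_prev≈177.219825; u=1/2·117.032907+1·82.657113+1/4·177.219825≈185.478522; next y=-2/5·(-113.032907)+1·185.478522≈230.691685
n=7: y≈230.691685, sp=4, e=sp−y≈-226.691685; I≈-144.034572, D=e−e_prev≈-343.724592; u=1/2·(-226.691685)+1·(-144.034572)+1/4·(-343.724592)≈-343.311563; next y=-2/5·230.691685+1·(-343.311563)≈-435.588237
n=8: y≈-435.588237, sp=4, e=sp−y≈439.588237; I≈295.553664, D=e−e_prev≈666.279922; u=1/2·439.588237+1·295.553664+1/4·666.279922≈681.917763; next y=-2/5·(-435.588237)+1·681.917763≈856.153058

0 4 7.000 0.000
1 4 -2.250 7.000
2 4 17.588 -5.050
3 4 -19.526 19.608
4 4 53.239 -27.369
5 4 -87.358 64.187
6 4 185.479 -113.033
7 4 -343.312 230.692
8 4 681.918 -435.588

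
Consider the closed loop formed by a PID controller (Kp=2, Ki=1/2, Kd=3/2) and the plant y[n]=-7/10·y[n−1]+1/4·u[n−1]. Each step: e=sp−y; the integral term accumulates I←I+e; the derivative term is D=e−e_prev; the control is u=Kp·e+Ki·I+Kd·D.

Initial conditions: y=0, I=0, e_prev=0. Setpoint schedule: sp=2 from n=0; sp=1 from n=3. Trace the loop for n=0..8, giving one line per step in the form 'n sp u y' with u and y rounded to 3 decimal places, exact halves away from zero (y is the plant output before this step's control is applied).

0 2 8.000 0.000
1 2 -2.000 2.000
2 2 16.600 -1.900
3 1 -20.820 5.480
4 1 47.594 -9.041
5 1 -78.240 18.227
6 1 156.234 -32.319
7 1 -278.929 61.682
8 1 530.096 -112.909

(exact arithmetic carried between steps; '≈' marks a value shown rounded to 6 d.p. or computed from one; I and e_prev carry over from the previous line; the table rounds u and y to 3 d.p., halves away from zero)
n=0: y=0, sp=2, e=sp−y=2; I=2, D=e−e_prev=2; u=2·2+1/2·2+3/2·2=8; next y=-7/10·0+1/4·8=2
n=1: y=2, sp=2, e=sp−y=0; I=2, D=e−e_prev=-2; u=2·0+1/2·2+3/2·(-2)=-2; next y=-7/10·2+1/4·(-2)=-1.9
n=2: y=-1.9, sp=2, e=sp−y=3.9; I=5.9, D=e−e_prev=3.9; u=2·3.9+1/2·5.9+3/2·3.9=16.6; next y=-7/10·(-1.9)+1/4·16.6=5.48
n=3: y=5.48, sp=1, e=sp−y=-4.48; I=1.42, D=e−e_prev=-8.38; u=2·(-4.48)+1/2·1.42+3/2·(-8.38)=-20.82; next y=-7/10·5.48+1/4·(-20.82)=-9.041
n=4: y=-9.041, sp=1, e=sp−y=10.041; I=11.461, D=e−e_prev=14.521; u=2·10.041+1/2·11.461+3/2·14.521=47.594; next y=-7/10·(-9.041)+1/4·47.594=18.2272
n=5: y=18.2272, sp=1, e=sp−y=-17.2272; I=-5.7662, D=e−e_prev=-27.2682; u=2·(-17.2272)+1/2·(-5.7662)+3/2·(-27.2682)=-78.2398; next y=-7/10·18.2272+1/4·(-78.2398)=-32.31899
n=6: y=-32.31899, sp=1, e=sp−y=33.31899; I=27.55279, D=e−e_prev=50.54619; u=2·33.31899+1/2·27.55279+3/2·50.54619=156.23366; next y=-7/10·(-32.31899)+1/4·156.23366=61.681708
n=7: y=61.681708, sp=1, e=sp−y=-60.681708; I=-33.128918, D=e−e_prev=-94.000698; u=2·(-60.681708)+1/2·(-33.128918)+3/2·(-94.000698)=-278.928922; next y=-7/10·61.681708+1/4·(-278.928922)≈-112.909426
n=8: y≈-112.909426, sp=1, e=sp−y≈113.909426; I≈80.780508, D=e−e_prev≈174.591134; u=2·113.909426+1/2·80.780508+3/2·174.591134≈530.095807; next y=-7/10·(-112.909426)+1/4·530.095807≈211.560550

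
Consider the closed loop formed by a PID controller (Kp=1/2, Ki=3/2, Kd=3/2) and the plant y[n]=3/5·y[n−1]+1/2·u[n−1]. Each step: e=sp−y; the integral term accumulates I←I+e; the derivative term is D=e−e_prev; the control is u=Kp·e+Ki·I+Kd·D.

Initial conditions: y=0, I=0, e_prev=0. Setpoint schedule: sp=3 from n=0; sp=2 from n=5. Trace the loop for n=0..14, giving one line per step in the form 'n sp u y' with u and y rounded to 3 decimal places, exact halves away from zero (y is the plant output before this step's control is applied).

(exact arithmetic carried between steps; '≈' marks a value shown rounded to 6 d.p. or computed from one; I and e_prev carry over from the previous line; the table rounds u and y to 3 d.p., halves away from zero)
n=0: y=0, sp=3, e=sp−y=3; I=3, D=e−e_prev=3; u=1/2·3+3/2·3+3/2·3=10.5; next y=3/5·0+1/2·10.5=5.25
n=1: y=5.25, sp=3, e=sp−y=-2.25; I=0.75, D=e−e_prev=-5.25; u=1/2·(-2.25)+3/2·0.75+3/2·(-5.25)=-7.875; next y=3/5·5.25+1/2·(-7.875)=-0.7875
n=2: y=-0.7875, sp=3, e=sp−y=3.7875; I=4.5375, D=e−e_prev=6.0375; u=1/2·3.7875+3/2·4.5375+3/2·6.0375=17.75625; next y=3/5·(-0.7875)+1/2·17.75625=8.405625
n=3: y=8.405625, sp=3, e=sp−y=-5.405625; I=-0.868125, D=e−e_prev=-9.193125; u=1/2·(-5.405625)+3/2·(-0.868125)+3/2·(-9.193125)≈-17.794688; next y=3/5·8.405625+1/2·(-17.794688)≈-3.853969
n=4: y≈-3.853969, sp=3, e=sp−y≈6.853969; I≈5.985844, D=e−e_prev≈12.259594; u=1/2·6.853969+3/2·5.985844+3/2·12.259594≈30.795141; next y=3/5·(-3.853969)+1/2·30.795141≈13.085189
n=5: y≈13.085189, sp=2, e=sp−y≈-11.085189; I≈-5.099345, D=e−e_prev≈-17.939158; u=1/2·(-11.085189)+3/2·(-5.099345)+3/2·(-17.939158)≈-40.100349; next y=3/5·13.085189+1/2·(-40.100349)≈-12.199061
n=6: y≈-12.199061, sp=2, e=sp−y≈14.199061; I≈9.099716, D=e−e_prev≈25.284250; u=1/2·14.199061+3/2·9.099716+3/2·25.284250≈58.675480; next y=3/5·(-12.199061)+1/2·58.675480≈22.018303
n=7: y≈22.018303, sp=2, e=sp−y≈-20.018303; I≈-10.918587, D=e−e_prev≈-34.217364; u=1/2·(-20.018303)+3/2·(-10.918587)+3/2·(-34.217364)≈-77.713079; next y=3/5·22.018303+1/2·(-77.713079)≈-25.645558
n=8: y≈-25.645558, sp=2, e=sp−y≈27.645558; I≈16.726970, D=e−e_prev≈47.663861; u=1/2·27.645558+3/2·16.726970+3/2·47.663861≈110.409025; next y=3/5·(-25.645558)+1/2·110.409025≈39.817178
n=9: y≈39.817178, sp=2, e=sp−y≈-37.817178; I≈-21.090208, D=e−e_prev≈-65.462736; u=1/2·(-37.817178)+3/2·(-21.090208)+3/2·(-65.462736)≈-148.738004; next y=3/5·39.817178+1/2·(-148.738004)≈-50.478695
n=10: y≈-50.478695, sp=2, e=sp−y≈52.478695; I≈31.388488, D=e−e_prev≈90.295874; u=1/2·52.478695+3/2·31.388488+3/2·90.295874≈208.765889; next y=3/5·(-50.478695)+1/2·208.765889≈74.095727
n=11: y≈74.095727, sp=2, e=sp−y≈-72.095727; I≈-40.707240, D=e−e_prev≈-124.574423; u=1/2·(-72.095727)+3/2·(-40.707240)+3/2·(-124.574423)≈-283.970358; next y=3/5·74.095727+1/2·(-283.970358)≈-97.527742
n=12: y≈-97.527742, sp=2, e=sp−y≈99.527742; I≈58.820503, D=e−e_prev≈171.623470; u=1/2·99.527742+3/2·58.820503+3/2·171.623470≈395.429830; next y=3/5·(-97.527742)+1/2·395.429830≈139.198269
n=13: y≈139.198269, sp=2, e=sp−y≈-137.198269; I≈-78.377767, D=e−e_prev≈-236.726012; u=1/2·(-137.198269)+3/2·(-78.377767)+3/2·(-236.726012)≈-541.254803; next y=3/5·139.198269+1/2·(-541.254803)≈-187.108440
n=14: y≈-187.108440, sp=2, e=sp−y≈189.108440; I≈110.730673, D=e−e_prev≈326.306709; u=1/2·189.108440+3/2·110.730673+3/2·326.306709≈750.110293; next y=3/5·(-187.108440)+1/2·750.110293≈262.790083

0 3 10.500 0.000
1 3 -7.875 5.250
2 3 17.756 -0.788
3 3 -17.795 8.406
4 3 30.795 -3.854
5 2 -40.100 13.085
6 2 58.675 -12.199
7 2 -77.713 22.018
8 2 110.409 -25.646
9 2 -148.738 39.817
10 2 208.766 -50.479
11 2 -283.970 74.096
12 2 395.430 -97.528
13 2 -541.255 139.198
14 2 750.110 -187.108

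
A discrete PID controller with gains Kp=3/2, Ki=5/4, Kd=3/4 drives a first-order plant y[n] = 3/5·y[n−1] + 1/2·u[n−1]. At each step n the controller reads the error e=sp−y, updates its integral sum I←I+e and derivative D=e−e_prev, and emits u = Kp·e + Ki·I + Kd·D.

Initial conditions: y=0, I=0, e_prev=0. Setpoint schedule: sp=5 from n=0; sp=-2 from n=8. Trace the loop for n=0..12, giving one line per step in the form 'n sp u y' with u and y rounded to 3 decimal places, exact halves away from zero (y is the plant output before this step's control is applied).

(exact arithmetic carried between steps; '≈' marks a value shown rounded to 6 d.p. or computed from one; I and e_prev carry over from the previous line; the table rounds u and y to 3 d.p., halves away from zero)
n=0: y=0, sp=5, e=sp−y=5; I=5, D=e−e_prev=5; u=3/2·5+5/4·5+3/4·5=17.5; next y=3/5·0+1/2·17.5=8.75
n=1: y=8.75, sp=5, e=sp−y=-3.75; I=1.25, D=e−e_prev=-8.75; u=3/2·(-3.75)+5/4·1.25+3/4·(-8.75)=-10.625; next y=3/5·8.75+1/2·(-10.625)=-0.0625
n=2: y=-0.0625, sp=5, e=sp−y=5.0625; I=6.3125, D=e−e_prev=8.8125; u=3/2·5.0625+5/4·6.3125+3/4·8.8125=22.09375; next y=3/5·(-0.0625)+1/2·22.09375=11.009375
n=3: y=11.009375, sp=5, e=sp−y=-6.009375; I=0.303125, D=e−e_prev=-11.071875; u=3/2·(-6.009375)+5/4·0.303125+3/4·(-11.071875)≈-16.939063; next y=3/5·11.009375+1/2·(-16.939063)≈-1.863906
n=4: y≈-1.863906, sp=5, e=sp−y≈6.863906; I≈7.167031, D=e−e_prev≈12.873281; u=3/2·6.863906+5/4·7.167031+3/4·12.873281≈28.909609; next y=3/5·(-1.863906)+1/2·28.909609≈13.336461
n=5: y≈13.336461, sp=5, e=sp−y≈-8.336461; I≈-1.169430, D=e−e_prev≈-15.200367; u=3/2·(-8.336461)+5/4·(-1.169430)+3/4·(-15.200367)≈-25.366754; next y=3/5·13.336461+1/2·(-25.366754)≈-4.681500
n=6: y≈-4.681500, sp=5, e=sp−y≈9.681500; I≈8.512071, D=e−e_prev≈18.017961; u=3/2·9.681500+5/4·8.512071+3/4·18.017961≈38.675810; next y=3/5·(-4.681500)+1/2·38.675810≈16.529005
n=7: y≈16.529005, sp=5, e=sp−y≈-11.529005; I≈-3.016934, D=e−e_prev≈-21.210505; u=3/2·(-11.529005)+5/4·(-3.016934)+3/4·(-21.210505)≈-36.972554; next y=3/5·16.529005+1/2·(-36.972554)≈-8.568874
n=8: y≈-8.568874, sp=-2, e=sp−y≈6.568874; I≈3.551940, D=e−e_prev≈18.097879; u=3/2·6.568874+5/4·3.551940+3/4·18.097879≈27.866645; next y=3/5·(-8.568874)+1/2·27.866645≈8.791998
n=9: y≈8.791998, sp=-2, e=sp−y≈-10.791998; I≈-7.240058, D=e−e_prev≈-17.360872; u=3/2·(-10.791998)+5/4·(-7.240058)+3/4·(-17.360872)≈-38.258724; next y=3/5·8.791998+1/2·(-38.258724)≈-13.854163
n=10: y≈-13.854163, sp=-2, e=sp−y≈11.854163; I≈4.614105, D=e−e_prev≈22.646161; u=3/2·11.854163+5/4·4.614105+3/4·22.646161≈40.533496; next y=3/5·(-13.854163)+1/2·40.533496≈11.954250
n=11: y≈11.954250, sp=-2, e=sp−y≈-13.954250; I≈-9.340146, D=e−e_prev≈-25.808413; u=3/2·(-13.954250)+5/4·(-9.340146)+3/4·(-25.808413)≈-51.962867; next y=3/5·11.954250+1/2·(-51.962867)≈-18.808884
n=12: y≈-18.808884, sp=-2, e=sp−y≈16.808884; I≈7.468738, D=e−e_prev≈30.763134; u=3/2·16.808884+5/4·7.468738+3/4·30.763134≈57.621598; next y=3/5·(-18.808884)+1/2·57.621598≈17.525469

0 5 17.500 0.000
1 5 -10.625 8.750
2 5 22.094 -0.063
3 5 -16.939 11.009
4 5 28.910 -1.864
5 5 -25.367 13.336
6 5 38.676 -4.682
7 5 -36.973 16.529
8 -2 27.867 -8.569
9 -2 -38.259 8.792
10 -2 40.533 -13.854
11 -2 -51.963 11.954
12 -2 57.622 -18.809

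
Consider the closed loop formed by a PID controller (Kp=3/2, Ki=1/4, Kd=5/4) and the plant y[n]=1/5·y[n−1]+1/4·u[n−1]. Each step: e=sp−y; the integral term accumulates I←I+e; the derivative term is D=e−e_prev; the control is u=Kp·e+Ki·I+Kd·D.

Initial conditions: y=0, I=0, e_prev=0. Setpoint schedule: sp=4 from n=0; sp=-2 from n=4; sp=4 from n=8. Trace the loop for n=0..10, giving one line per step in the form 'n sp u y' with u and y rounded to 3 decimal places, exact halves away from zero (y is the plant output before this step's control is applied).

0 4 12.000 0.000
1 4 -1.000 3.000
2 4 10.950 0.350
3 4 1.178 2.808
4 -2 -7.598 0.856
5 -2 4.501 -1.728
6 -2 -6.321 0.780
7 -2 2.731 -1.424
8 4 12.366 0.398
9 4 -0.275 3.171
10 4 11.215 0.565

(exact arithmetic carried between steps; '≈' marks a value shown rounded to 6 d.p. or computed from one; I and e_prev carry over from the previous line; the table rounds u and y to 3 d.p., halves away from zero)
n=0: y=0, sp=4, e=sp−y=4; I=4, D=e−e_prev=4; u=3/2·4+1/4·4+5/4·4=12; next y=1/5·0+1/4·12=3
n=1: y=3, sp=4, e=sp−y=1; I=5, D=e−e_prev=-3; u=3/2·1+1/4·5+5/4·(-3)=-1; next y=1/5·3+1/4·(-1)=0.35
n=2: y=0.35, sp=4, e=sp−y=3.65; I=8.65, D=e−e_prev=2.65; u=3/2·3.65+1/4·8.65+5/4·2.65=10.95; next y=1/5·0.35+1/4·10.95=2.8075
n=3: y=2.8075, sp=4, e=sp−y=1.1925; I=9.8425, D=e−e_prev=-2.4575; u=3/2·1.1925+1/4·9.8425+5/4·(-2.4575)=1.1775; next y=1/5·2.8075+1/4·1.1775=0.855875
n=4: y=0.855875, sp=-2, e=sp−y=-2.855875; I=6.986625, D=e−e_prev=-4.048375; u=3/2·(-2.855875)+1/4·6.986625+5/4·(-4.048375)=-7.597625; next y=1/5·0.855875+1/4·(-7.597625)≈-1.728231
n=5: y≈-1.728231, sp=-2, e=sp−y≈-0.271769; I≈6.714856, D=e−e_prev≈2.584106; u=3/2·(-0.271769)+1/4·6.714856+5/4·2.584106≈4.501194; next y=1/5·(-1.728231)+1/4·4.501194≈0.779652
n=6: y≈0.779652, sp=-2, e=sp−y≈-2.779652; I≈3.935204, D=e−e_prev≈-2.507883; u=3/2·(-2.779652)+1/4·3.935204+5/4·(-2.507883)≈-6.320532; next y=1/5·0.779652+1/4·(-6.320532)≈-1.424202
n=7: y≈-1.424202, sp=-2, e=sp−y≈-0.575798; I≈3.359407, D=e−e_prev≈2.203855; u=3/2·(-0.575798)+1/4·3.359407+5/4·2.203855≈2.730974; next y=1/5·(-1.424202)+1/4·2.730974≈0.397903
n=8: y≈0.397903, sp=4, e=sp−y≈3.602097; I≈6.961504, D=e−e_prev≈4.177895; u=3/2·3.602097+1/4·6.961504+5/4·4.177895≈12.365890; next y=1/5·0.397903+1/4·12.365890≈3.171053
n=9: y≈3.171053, sp=4, e=sp−y≈0.828947; I≈7.790451, D=e−e_prev≈-2.773150; u=3/2·0.828947+1/4·7.790451+5/4·(-2.773150)≈-0.275405; next y=1/5·3.171053+1/4·(-0.275405)≈0.565359
n=10: y≈0.565359, sp=4, e=sp−y≈3.434641; I≈11.225091, D=e−e_prev≈2.605694; u=3/2·3.434641+1/4·11.225091+5/4·2.605694≈11.215351; next y=1/5·0.565359+1/4·11.215351≈2.916910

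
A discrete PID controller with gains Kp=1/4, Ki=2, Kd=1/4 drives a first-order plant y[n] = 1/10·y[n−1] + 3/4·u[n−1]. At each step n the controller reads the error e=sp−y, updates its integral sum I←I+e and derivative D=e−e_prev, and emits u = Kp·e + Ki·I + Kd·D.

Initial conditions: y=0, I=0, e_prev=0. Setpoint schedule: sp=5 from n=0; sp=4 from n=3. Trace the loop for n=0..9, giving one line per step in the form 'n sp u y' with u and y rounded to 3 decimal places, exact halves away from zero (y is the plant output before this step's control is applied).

0 5 12.500 0.000
1 5 -2.188 9.375
2 5 16.602 -0.703
3 4 -9.722 12.381
4 4 23.123 -6.053
5 4 -18.354 16.737
6 4 33.942 -12.092
7 4 -31.929 24.247
8 4 51.084 -21.522
9 4 -53.522 36.161

(exact arithmetic carried between steps; '≈' marks a value shown rounded to 6 d.p. or computed from one; I and e_prev carry over from the previous line; the table rounds u and y to 3 d.p., halves away from zero)
n=0: y=0, sp=5, e=sp−y=5; I=5, D=e−e_prev=5; u=1/4·5+2·5+1/4·5=12.5; next y=1/10·0+3/4·12.5=9.375
n=1: y=9.375, sp=5, e=sp−y=-4.375; I=0.625, D=e−e_prev=-9.375; u=1/4·(-4.375)+2·0.625+1/4·(-9.375)=-2.1875; next y=1/10·9.375+3/4·(-2.1875)=-0.703125
n=2: y=-0.703125, sp=5, e=sp−y=5.703125; I=6.328125, D=e−e_prev=10.078125; u=1/4·5.703125+2·6.328125+1/4·10.078125≈16.601563; next y=1/10·(-0.703125)+3/4·16.601563≈12.380859
n=3: y≈12.380859, sp=4, e=sp−y≈-8.380859; I≈-2.052734, D=e−e_prev≈-14.083984; u=1/4·(-8.380859)+2·(-2.052734)+1/4·(-14.083984)≈-9.721680; next y=1/10·12.380859+3/4·(-9.721680)≈-6.053174
n=4: y≈-6.053174, sp=4, e=sp−y≈10.053174; I≈8.000439, D=e−e_prev≈18.434033; u=1/4·10.053174+2·8.000439+1/4·18.434033≈23.122681; next y=1/10·(-6.053174)+3/4·23.122681≈16.736693
n=5: y≈16.736693, sp=4, e=sp−y≈-12.736693; I≈-4.736254, D=e−e_prev≈-22.789867; u=1/4·(-12.736693)+2·(-4.736254)+1/4·(-22.789867)≈-18.354147; next y=1/10·16.736693+3/4·(-18.354147)≈-12.091941
n=6: y≈-12.091941, sp=4, e=sp−y≈16.091941; I≈11.355688, D=e−e_prev≈28.828634; u=1/4·16.091941+2·11.355688+1/4·28.828634≈33.941519; next y=1/10·(-12.091941)+3/4·33.941519≈24.246945
n=7: y≈24.246945, sp=4, e=sp−y≈-20.246945; I≈-8.891258, D=e−e_prev≈-36.338886; u=1/4·(-20.246945)+2·(-8.891258)+1/4·(-36.338886)≈-31.928973; next y=1/10·24.246945+3/4·(-31.928973)≈-21.522035
n=8: y≈-21.522035, sp=4, e=sp−y≈25.522035; I≈16.630778, D=e−e_prev≈45.768980; u=1/4·25.522035+2·16.630778+1/4·45.768980≈51.084309; next y=1/10·(-21.522035)+3/4·51.084309≈36.161028
n=9: y≈36.161028, sp=4, e=sp−y≈-32.161028; I≈-15.530251, D=e−e_prev≈-57.683064; u=1/4·(-32.161028)+2·(-15.530251)+1/4·(-57.683064)≈-53.521524; next y=1/10·36.161028+3/4·(-53.521524)≈-36.525040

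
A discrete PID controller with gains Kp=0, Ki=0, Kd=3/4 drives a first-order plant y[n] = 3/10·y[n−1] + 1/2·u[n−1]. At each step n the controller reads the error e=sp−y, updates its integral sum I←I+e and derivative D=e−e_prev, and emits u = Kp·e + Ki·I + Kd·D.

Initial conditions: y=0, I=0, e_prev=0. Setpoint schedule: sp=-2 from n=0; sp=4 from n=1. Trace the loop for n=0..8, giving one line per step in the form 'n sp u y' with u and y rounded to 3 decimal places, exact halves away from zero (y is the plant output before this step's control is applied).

0 -2 -1.500 0.000
1 4 5.063 -0.750
2 4 -2.292 2.306
3 4 2.070 -0.454
4 4 -1.015 0.899
5 4 0.852 -0.238
6 4 -0.445 0.355
7 4 0.353 -0.116
8 4 -0.193 0.142

(exact arithmetic carried between steps; '≈' marks a value shown rounded to 6 d.p. or computed from one; I and e_prev carry over from the previous line; the table rounds u and y to 3 d.p., halves away from zero)
n=0: y=0, sp=-2, e=sp−y=-2; I=-2, D=e−e_prev=-2; u=0·(-2)+0·(-2)+3/4·(-2)=-1.5; next y=3/10·0+1/2·(-1.5)=-0.75
n=1: y=-0.75, sp=4, e=sp−y=4.75; I=2.75, D=e−e_prev=6.75; u=0·4.75+0·2.75+3/4·6.75=5.0625; next y=3/10·(-0.75)+1/2·5.0625=2.30625
n=2: y=2.30625, sp=4, e=sp−y=1.69375; I=4.44375, D=e−e_prev=-3.05625; u=0·1.69375+0·4.44375+3/4·(-3.05625)≈-2.292188; next y=3/10·2.30625+1/2·(-2.292188)≈-0.454219
n=3: y≈-0.454219, sp=4, e=sp−y≈4.454219; I≈8.897969, D=e−e_prev≈2.760469; u=0·4.454219+0·8.897969+3/4·2.760469≈2.070352; next y=3/10·(-0.454219)+1/2·2.070352≈0.898910
n=4: y≈0.898910, sp=4, e=sp−y≈3.101090; I≈11.999059, D=e−e_prev≈-1.353129; u=0·3.101090+0·11.999059+3/4·(-1.353129)≈-1.014847; next y=3/10·0.898910+1/2·(-1.014847)≈-0.237750
n=5: y≈-0.237750, sp=4, e=sp−y≈4.237750; I≈16.236809, D=e−e_prev≈1.136660; u=0·4.237750+0·16.236809+3/4·1.136660≈0.852495; next y=3/10·(-0.237750)+1/2·0.852495≈0.354923
n=6: y≈0.354923, sp=4, e=sp−y≈3.645077; I≈19.881886, D=e−e_prev≈-0.592673; u=0·3.645077+0·19.881886+3/4·(-0.592673)≈-0.444505; next y=3/10·0.354923+1/2·(-0.444505)≈-0.115776
n=7: y≈-0.115776, sp=4, e=sp−y≈4.115776; I≈23.997662, D=e−e_prev≈0.470698; u=0·4.115776+0·23.997662+3/4·0.470698≈0.353024; next y=3/10·(-0.115776)+1/2·0.353024≈0.141779
n=8: y≈0.141779, sp=4, e=sp−y≈3.858221; I≈27.855883, D=e−e_prev≈-0.257555; u=0·3.858221+0·27.855883+3/4·(-0.257555)≈-0.193166; next y=3/10·0.141779+1/2·(-0.193166)≈-0.054049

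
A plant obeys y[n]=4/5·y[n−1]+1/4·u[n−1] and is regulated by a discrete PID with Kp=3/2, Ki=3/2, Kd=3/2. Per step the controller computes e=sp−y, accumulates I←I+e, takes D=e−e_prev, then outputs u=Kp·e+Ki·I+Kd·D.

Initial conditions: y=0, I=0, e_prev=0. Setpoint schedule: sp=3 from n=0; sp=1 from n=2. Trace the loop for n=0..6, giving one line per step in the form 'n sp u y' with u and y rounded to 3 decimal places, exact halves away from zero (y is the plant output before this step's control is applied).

(exact arithmetic carried between steps; '≈' marks a value shown rounded to 6 d.p. or computed from one; I and e_prev carry over from the previous line; the table rounds u and y to 3 d.p., halves away from zero)
n=0: y=0, sp=3, e=sp−y=3; I=3, D=e−e_prev=3; u=3/2·3+3/2·3+3/2·3=13.5; next y=4/5·0+1/4·13.5=3.375
n=1: y=3.375, sp=3, e=sp−y=-0.375; I=2.625, D=e−e_prev=-3.375; u=3/2·(-0.375)+3/2·2.625+3/2·(-3.375)=-1.6875; next y=4/5·3.375+1/4·(-1.6875)=2.278125
n=2: y=2.278125, sp=1, e=sp−y=-1.278125; I=1.346875, D=e−e_prev=-0.903125; u=3/2·(-1.278125)+3/2·1.346875+3/2·(-0.903125)≈-1.251563; next y=4/5·2.278125+1/4·(-1.251563)≈1.509609
n=3: y≈1.509609, sp=1, e=sp−y≈-0.509609; I≈0.837266, D=e−e_prev≈0.768516; u=3/2·(-0.509609)+3/2·0.837266+3/2·0.768516≈1.644258; next y=4/5·1.509609+1/4·1.644258≈1.618752
n=4: y≈1.618752, sp=1, e=sp−y≈-0.618752; I≈0.218514, D=e−e_prev≈-0.109143; u=3/2·(-0.618752)+3/2·0.218514+3/2·(-0.109143)≈-0.764071; next y=4/5·1.618752+1/4·(-0.764071)≈1.103984
n=5: y≈1.103984, sp=1, e=sp−y≈-0.103984; I≈0.114530, D=e−e_prev≈0.514768; u=3/2·(-0.103984)+3/2·0.114530+3/2·0.514768≈0.787972; next y=4/5·1.103984+1/4·0.787972≈1.080180
n=6: y≈1.080180, sp=1, e=sp−y≈-0.080180; I≈0.034350, D=e−e_prev≈0.023804; u=3/2·(-0.080180)+3/2·0.034350+3/2·0.023804≈-0.033039; next y=4/5·1.080180+1/4·(-0.033039)≈0.855884

0 3 13.500 0.000
1 3 -1.688 3.375
2 1 -1.252 2.278
3 1 1.644 1.510
4 1 -0.764 1.619
5 1 0.788 1.104
6 1 -0.033 1.080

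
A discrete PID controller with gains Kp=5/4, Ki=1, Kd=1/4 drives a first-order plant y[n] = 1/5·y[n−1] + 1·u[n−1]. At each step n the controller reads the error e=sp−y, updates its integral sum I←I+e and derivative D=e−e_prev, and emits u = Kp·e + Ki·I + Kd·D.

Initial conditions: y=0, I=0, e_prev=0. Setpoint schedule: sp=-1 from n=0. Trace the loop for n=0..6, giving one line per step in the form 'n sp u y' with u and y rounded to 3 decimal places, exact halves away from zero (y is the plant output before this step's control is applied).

0 -1 -2.500 0.000
1 -1 3.000 -2.500
2 -1 -8.625 2.500
3 -1 15.688 -8.125
4 -1 -35.313 14.063
5 -1 71.578 -32.500
6 -1 -152.508 65.078

(exact arithmetic carried between steps; '≈' marks a value shown rounded to 6 d.p. or computed from one; I and e_prev carry over from the previous line; the table rounds u and y to 3 d.p., halves away from zero)
n=0: y=0, sp=-1, e=sp−y=-1; I=-1, D=e−e_prev=-1; u=5/4·(-1)+1·(-1)+1/4·(-1)=-2.5; next y=1/5·0+1·(-2.5)=-2.5
n=1: y=-2.5, sp=-1, e=sp−y=1.5; I=0.5, D=e−e_prev=2.5; u=5/4·1.5+1·0.5+1/4·2.5=3; next y=1/5·(-2.5)+1·3=2.5
n=2: y=2.5, sp=-1, e=sp−y=-3.5; I=-3, D=e−e_prev=-5; u=5/4·(-3.5)+1·(-3)+1/4·(-5)=-8.625; next y=1/5·2.5+1·(-8.625)=-8.125
n=3: y=-8.125, sp=-1, e=sp−y=7.125; I=4.125, D=e−e_prev=10.625; u=5/4·7.125+1·4.125+1/4·10.625=15.6875; next y=1/5·(-8.125)+1·15.6875=14.0625
n=4: y=14.0625, sp=-1, e=sp−y=-15.0625; I=-10.9375, D=e−e_prev=-22.1875; u=5/4·(-15.0625)+1·(-10.9375)+1/4·(-22.1875)=-35.3125; next y=1/5·14.0625+1·(-35.3125)=-32.5
n=5: y=-32.5, sp=-1, e=sp−y=31.5; I=20.5625, D=e−e_prev=46.5625; u=5/4·31.5+1·20.5625+1/4·46.5625=71.578125; next y=1/5·(-32.5)+1·71.578125=65.078125
n=6: y=65.078125, sp=-1, e=sp−y=-66.078125; I=-45.515625, D=e−e_prev=-97.578125; u=5/4·(-66.078125)+1·(-45.515625)+1/4·(-97.578125)≈-152.507813; next y=1/5·65.078125+1·(-152.507813)≈-139.492188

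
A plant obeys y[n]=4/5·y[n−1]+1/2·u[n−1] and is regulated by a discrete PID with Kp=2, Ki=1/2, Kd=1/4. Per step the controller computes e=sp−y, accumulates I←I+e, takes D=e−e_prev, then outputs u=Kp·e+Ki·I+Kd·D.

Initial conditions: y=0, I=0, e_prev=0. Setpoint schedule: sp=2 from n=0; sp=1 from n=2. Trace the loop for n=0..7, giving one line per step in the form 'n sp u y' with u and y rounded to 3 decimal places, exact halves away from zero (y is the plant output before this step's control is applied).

(exact arithmetic carried between steps; '≈' marks a value shown rounded to 6 d.p. or computed from one; I and e_prev carry over from the previous line; the table rounds u and y to 3 d.p., halves away from zero)
n=0: y=0, sp=2, e=sp−y=2; I=2, D=e−e_prev=2; u=2·2+1/2·2+1/4·2=5.5; next y=4/5·0+1/2·5.5=2.75
n=1: y=2.75, sp=2, e=sp−y=-0.75; I=1.25, D=e−e_prev=-2.75; u=2·(-0.75)+1/2·1.25+1/4·(-2.75)=-1.5625; next y=4/5·2.75+1/2·(-1.5625)=1.41875
n=2: y=1.41875, sp=1, e=sp−y=-0.41875; I=0.83125, D=e−e_prev=0.33125; u=2·(-0.41875)+1/2·0.83125+1/4·0.33125≈-0.339063; next y=4/5·1.41875+1/2·(-0.339063)≈0.965469
n=3: y≈0.965469, sp=1, e=sp−y≈0.034531; I≈0.865781, D=e−e_prev≈0.453281; u=2·0.034531+1/2·0.865781+1/4·0.453281≈0.615273; next y=4/5·0.965469+1/2·0.615273≈1.080012
n=4: y≈1.080012, sp=1, e=sp−y≈-0.080012; I≈0.785770, D=e−e_prev≈-0.114543; u=2·(-0.080012)+1/2·0.785770+1/4·(-0.114543)≈0.204226; next y=4/5·1.080012+1/2·0.204226≈0.966122
n=5: y≈0.966122, sp=1, e=sp−y≈0.033878; I≈0.819647, D=e−e_prev≈0.113890; u=2·0.033878+1/2·0.819647+1/4·0.113890≈0.506052; next y=4/5·0.966122+1/2·0.506052≈1.025924
n=6: y≈1.025924, sp=1, e=sp−y≈-0.025924; I≈0.793724, D=e−e_prev≈-0.059801; u=2·(-0.025924)+1/2·0.793724+1/4·(-0.059801)≈0.330064; next y=4/5·1.025924+1/2·0.330064≈0.985771
n=7: y≈0.985771, sp=1, e=sp−y≈0.014229; I≈0.807953, D=e−e_prev≈0.040153; u=2·0.014229+1/2·0.807953+1/4·0.040153≈0.442472; next y=4/5·0.985771+1/2·0.442472≈1.009853

0 2 5.500 0.000
1 2 -1.563 2.750
2 1 -0.339 1.419
3 1 0.615 0.965
4 1 0.204 1.080
5 1 0.506 0.966
6 1 0.330 1.026
7 1 0.442 0.986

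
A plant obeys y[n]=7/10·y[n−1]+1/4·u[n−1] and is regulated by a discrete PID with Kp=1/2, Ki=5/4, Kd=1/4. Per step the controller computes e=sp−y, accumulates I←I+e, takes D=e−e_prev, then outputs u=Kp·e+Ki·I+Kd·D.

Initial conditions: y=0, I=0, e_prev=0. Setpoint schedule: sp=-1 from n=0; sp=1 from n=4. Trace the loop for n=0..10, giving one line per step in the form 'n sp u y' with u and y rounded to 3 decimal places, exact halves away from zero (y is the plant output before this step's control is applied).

0 -1 -2.000 0.000
1 -1 -2.000 -0.500
2 -1 -2.050 -0.850
3 -1 -1.810 -1.108
4 1 2.501 -1.228
5 1 2.768 -0.234
6 1 3.035 0.528
7 1 2.615 1.128
8 1 1.974 1.444
9 1 1.378 1.504
10 1 0.976 1.397

(exact arithmetic carried between steps; '≈' marks a value shown rounded to 6 d.p. or computed from one; I and e_prev carry over from the previous line; the table rounds u and y to 3 d.p., halves away from zero)
n=0: y=0, sp=-1, e=sp−y=-1; I=-1, D=e−e_prev=-1; u=1/2·(-1)+5/4·(-1)+1/4·(-1)=-2; next y=7/10·0+1/4·(-2)=-0.5
n=1: y=-0.5, sp=-1, e=sp−y=-0.5; I=-1.5, D=e−e_prev=0.5; u=1/2·(-0.5)+5/4·(-1.5)+1/4·0.5=-2; next y=7/10·(-0.5)+1/4·(-2)=-0.85
n=2: y=-0.85, sp=-1, e=sp−y=-0.15; I=-1.65, D=e−e_prev=0.35; u=1/2·(-0.15)+5/4·(-1.65)+1/4·0.35=-2.05; next y=7/10·(-0.85)+1/4·(-2.05)=-1.1075
n=3: y=-1.1075, sp=-1, e=sp−y=0.1075; I=-1.5425, D=e−e_prev=0.2575; u=1/2·0.1075+5/4·(-1.5425)+1/4·0.2575=-1.81; next y=7/10·(-1.1075)+1/4·(-1.81)=-1.22775
n=4: y=-1.22775, sp=1, e=sp−y=2.22775; I=0.68525, D=e−e_prev=2.12025; u=1/2·2.22775+5/4·0.68525+1/4·2.12025=2.5005; next y=7/10·(-1.22775)+1/4·2.5005=-0.2343
n=5: y=-0.2343, sp=1, e=sp−y=1.2343; I=1.91955, D=e−e_prev=-0.99345; u=1/2·1.2343+5/4·1.91955+1/4·(-0.99345)=2.768225; next y=7/10·(-0.2343)+1/4·2.768225≈0.528046
n=6: y≈0.528046, sp=1, e=sp−y≈0.471954; I≈2.391504, D=e−e_prev≈-0.762346; u=1/2·0.471954+5/4·2.391504+1/4·(-0.762346)≈3.03477; next y=7/10·0.528046+1/4·3.03477≈1.128325
n=7: y≈1.128325, sp=1, e=sp−y≈-0.128325; I≈2.263179, D=e−e_prev≈-0.600279; u=1/2·(-0.128325)+5/4·2.263179+1/4·(-0.600279)≈2.614742; next y=7/10·1.128325+1/4·2.614742≈1.443513
n=8: y≈1.443513, sp=1, e=sp−y≈-0.443513; I≈1.819666, D=e−e_prev≈-0.315188; u=1/2·(-0.443513)+5/4·1.819666+1/4·(-0.315188)≈1.974029; next y=7/10·1.443513+1/4·1.974029≈1.503966
n=9: y≈1.503966, sp=1, e=sp−y≈-0.503966; I≈1.315700, D=e−e_prev≈-0.060453; u=1/2·(-0.503966)+5/4·1.315700+1/4·(-0.060453)≈1.377528; next y=7/10·1.503966+1/4·1.377528≈1.397158
n=10: y≈1.397158, sp=1, e=sp−y≈-0.397158; I≈0.918541, D=e−e_prev≈0.106808; u=1/2·(-0.397158)+5/4·0.918541+1/4·0.106808≈0.976299; next y=7/10·1.397158+1/4·0.976299≈1.222086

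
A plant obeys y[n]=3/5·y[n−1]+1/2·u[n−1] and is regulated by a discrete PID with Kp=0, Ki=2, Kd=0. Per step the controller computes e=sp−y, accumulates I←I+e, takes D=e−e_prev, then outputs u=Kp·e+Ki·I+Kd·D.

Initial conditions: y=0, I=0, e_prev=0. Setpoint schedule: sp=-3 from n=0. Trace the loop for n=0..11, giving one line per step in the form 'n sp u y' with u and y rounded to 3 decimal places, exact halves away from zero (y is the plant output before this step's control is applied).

(exact arithmetic carried between steps; '≈' marks a value shown rounded to 6 d.p. or computed from one; I and e_prev carry over from the previous line; the table rounds u and y to 3 d.p., halves away from zero)
n=0: y=0, sp=-3, e=sp−y=-3; I=-3, D=e−e_prev=-3; u=0·(-3)+2·(-3)+0·(-3)=-6; next y=3/5·0+1/2·(-6)=-3
n=1: y=-3, sp=-3, e=sp−y=0; I=-3, D=e−e_prev=3; u=0·0+2·(-3)+0·3=-6; next y=3/5·(-3)+1/2·(-6)=-4.8
n=2: y=-4.8, sp=-3, e=sp−y=1.8; I=-1.2, D=e−e_prev=1.8; u=0·1.8+2·(-1.2)+0·1.8=-2.4; next y=3/5·(-4.8)+1/2·(-2.4)=-4.08
n=3: y=-4.08, sp=-3, e=sp−y=1.08; I=-0.12, D=e−e_prev=-0.72; u=0·1.08+2·(-0.12)+0·(-0.72)=-0.24; next y=3/5·(-4.08)+1/2·(-0.24)=-2.568
n=4: y=-2.568, sp=-3, e=sp−y=-0.432; I=-0.552, D=e−e_prev=-1.512; u=0·(-0.432)+2·(-0.552)+0·(-1.512)=-1.104; next y=3/5·(-2.568)+1/2·(-1.104)=-2.0928
n=5: y=-2.0928, sp=-3, e=sp−y=-0.9072; I=-1.4592, D=e−e_prev=-0.4752; u=0·(-0.9072)+2·(-1.4592)+0·(-0.4752)=-2.9184; next y=3/5·(-2.0928)+1/2·(-2.9184)=-2.71488
n=6: y=-2.71488, sp=-3, e=sp−y=-0.28512; I=-1.74432, D=e−e_prev=0.62208; u=0·(-0.28512)+2·(-1.74432)+0·0.62208=-3.48864; next y=3/5·(-2.71488)+1/2·(-3.48864)=-3.373248
n=7: y=-3.373248, sp=-3, e=sp−y=0.373248; I=-1.371072, D=e−e_prev=0.658368; u=0·0.373248+2·(-1.371072)+0·0.658368=-2.742144; next y=3/5·(-3.373248)+1/2·(-2.742144)≈-3.395021
n=8: y≈-3.395021, sp=-3, e=sp−y≈0.395021; I≈-0.976051, D=e−e_prev≈0.021773; u=0·0.395021+2·(-0.976051)+0·0.021773≈-1.952102; next y=3/5·(-3.395021)+1/2·(-1.952102)≈-3.013064
n=9: y≈-3.013064, sp=-3, e=sp−y≈0.013064; I≈-0.962988, D=e−e_prev≈-0.381957; u=0·0.013064+2·(-0.962988)+0·(-0.381957)≈-1.925975; next y=3/5·(-3.013064)+1/2·(-1.925975)≈-2.770826
n=10: y≈-2.770826, sp=-3, e=sp−y≈-0.229174; I≈-1.192162, D=e−e_prev≈-0.242238; u=0·(-0.229174)+2·(-1.192162)+0·(-0.242238)≈-2.384324; next y=3/5·(-2.770826)+1/2·(-2.384324)≈-2.854657
n=11: y≈-2.854657, sp=-3, e=sp−y≈-0.145343; I≈-1.337505, D=e−e_prev≈0.083832; u=0·(-0.145343)+2·(-1.337505)+0·0.083832≈-2.675009; next y=3/5·(-2.854657)+1/2·(-2.675009)≈-3.050299

0 -3 -6.000 0.000
1 -3 -6.000 -3.000
2 -3 -2.400 -4.800
3 -3 -0.240 -4.080
4 -3 -1.104 -2.568
5 -3 -2.918 -2.093
6 -3 -3.489 -2.715
7 -3 -2.742 -3.373
8 -3 -1.952 -3.395
9 -3 -1.926 -3.013
10 -3 -2.384 -2.771
11 -3 -2.675 -2.855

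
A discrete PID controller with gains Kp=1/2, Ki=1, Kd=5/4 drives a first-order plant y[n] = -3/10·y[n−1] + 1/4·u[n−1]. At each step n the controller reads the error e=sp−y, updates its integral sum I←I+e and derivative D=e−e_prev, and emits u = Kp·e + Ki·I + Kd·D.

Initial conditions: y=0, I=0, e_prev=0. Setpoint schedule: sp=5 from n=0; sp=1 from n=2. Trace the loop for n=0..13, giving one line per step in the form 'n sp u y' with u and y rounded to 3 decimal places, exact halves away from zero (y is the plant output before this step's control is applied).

0 5 13.750 0.000
1 5 3.047 3.438
2 1 8.101 -0.270
3 1 3.204 2.106
4 1 10.394 0.169
5 1 2.262 2.548
6 1 11.240 -0.199
7 1 0.568 2.870
8 1 12.402 -0.719
9 1 -1.461 3.316
10 1 14.127 -1.360
11 1 -3.934 3.940
12 1 16.541 -2.165
13 1 -7.038 4.785

(exact arithmetic carried between steps; '≈' marks a value shown rounded to 6 d.p. or computed from one; I and e_prev carry over from the previous line; the table rounds u and y to 3 d.p., halves away from zero)
n=0: y=0, sp=5, e=sp−y=5; I=5, D=e−e_prev=5; u=1/2·5+1·5+5/4·5=13.75; next y=-3/10·0+1/4·13.75=3.4375
n=1: y=3.4375, sp=5, e=sp−y=1.5625; I=6.5625, D=e−e_prev=-3.4375; u=1/2·1.5625+1·6.5625+5/4·(-3.4375)=3.046875; next y=-3/10·3.4375+1/4·3.046875≈-0.269531
n=2: y≈-0.269531, sp=1, e=sp−y≈1.269531; I≈7.832031, D=e−e_prev≈-0.292969; u=1/2·1.269531+1·7.832031+5/4·(-0.292969)≈8.100586; next y=-3/10·(-0.269531)+1/4·8.100586≈2.106006
n=3: y≈2.106006, sp=1, e=sp−y≈-1.106006; I≈6.726025, D=e−e_prev≈-2.375537; u=1/2·(-1.106006)+1·6.726025+5/4·(-2.375537)≈3.203601; next y=-3/10·2.106006+1/4·3.203601≈0.169099
n=4: y≈0.169099, sp=1, e=sp−y≈0.830901; I≈7.556927, D=e−e_prev≈1.936907; u=1/2·0.830901+1·7.556927+5/4·1.936907≈10.393512; next y=-3/10·0.169099+1/4·10.393512≈2.547648
n=5: y≈2.547648, sp=1, e=sp−y≈-1.547648; I≈6.009278, D=e−e_prev≈-2.378550; u=1/2·(-1.547648)+1·6.009278+5/4·(-2.378550)≈2.262267; next y=-3/10·2.547648+1/4·2.262267≈-0.198728
n=6: y≈-0.198728, sp=1, e=sp−y≈1.198728; I≈7.208006, D=e−e_prev≈2.746376; u=1/2·1.198728+1·7.208006+5/4·2.746376≈11.240340; next y=-3/10·(-0.198728)+1/4·11.240340≈2.869703
n=7: y≈2.869703, sp=1, e=sp−y≈-1.869703; I≈5.338303, D=e−e_prev≈-3.068431; u=1/2·(-1.869703)+1·5.338303+5/4·(-3.068431)≈0.567912; next y=-3/10·2.869703+1/4·0.567912≈-0.718933
n=8: y≈-0.718933, sp=1, e=sp−y≈1.718933; I≈7.057236, D=e−e_prev≈3.588636; u=1/2·1.718933+1·7.057236+5/4·3.588636≈12.402498; next y=-3/10·(-0.718933)+1/4·12.402498≈3.316304
n=9: y≈3.316304, sp=1, e=sp−y≈-2.316304; I≈4.740931, D=e−e_prev≈-4.035237; u=1/2·(-2.316304)+1·4.740931+5/4·(-4.035237)≈-1.461267; next y=-3/10·3.316304+1/4·(-1.461267)≈-1.360208
n=10: y≈-1.360208, sp=1, e=sp−y≈2.360208; I≈7.101140, D=e−e_prev≈4.676513; u=1/2·2.360208+1·7.101140+5/4·4.676513≈14.126884; next y=-3/10·(-1.360208)+1/4·14.126884≈3.939784
n=11: y≈3.939784, sp=1, e=sp−y≈-2.939784; I≈4.161356, D=e−e_prev≈-5.299992; u=1/2·(-2.939784)+1·4.161356+5/4·(-5.299992)≈-3.933525; next y=-3/10·3.939784+1/4·(-3.933525)≈-2.165316
n=12: y≈-2.165316, sp=1, e=sp−y≈3.165316; I≈7.326672, D=e−e_prev≈6.105100; u=1/2·3.165316+1·7.326672+5/4·6.105100≈16.540706; next y=-3/10·(-2.165316)+1/4·16.540706≈4.784771
n=13: y≈4.784771, sp=1, e=sp−y≈-3.784771; I≈3.541901, D=e−e_prev≈-6.950088; u=1/2·(-3.784771)+1·3.541901+5/4·(-6.950088)≈-7.038094; next y=-3/10·4.784771+1/4·(-7.038094)≈-3.194955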